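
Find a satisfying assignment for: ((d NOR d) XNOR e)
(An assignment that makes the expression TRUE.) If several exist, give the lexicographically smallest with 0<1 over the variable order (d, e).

d=0, e=1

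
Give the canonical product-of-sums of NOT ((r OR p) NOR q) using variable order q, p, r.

ΠM(0) = (q OR p OR r)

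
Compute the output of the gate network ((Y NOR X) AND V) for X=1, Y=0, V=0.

Substituting: ((0 NOR 1) AND 0)
= 0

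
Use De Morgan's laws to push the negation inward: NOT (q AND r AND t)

NOT q OR NOT r OR NOT t
De Morgan's: NOT(AND of terms) = OR of negations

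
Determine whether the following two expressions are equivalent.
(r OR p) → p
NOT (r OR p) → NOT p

No, Inverse is not equivalent to original (counterexample: r=1, p=0)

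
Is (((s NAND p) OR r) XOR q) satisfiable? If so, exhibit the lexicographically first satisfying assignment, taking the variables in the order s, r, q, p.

s=0, r=0, q=0, p=0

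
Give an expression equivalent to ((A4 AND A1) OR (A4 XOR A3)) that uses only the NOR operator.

((((A4 NOR A4) NOR (A1 NOR A1)) NOR ((((A4 NOR A3) NOR (A4 NOR A3)) NOR ((A4 NOR A3) NOR (A4 NOR A3))) NOR ((((A4 NOR A4) NOR (A3 NOR A3)) NOR ((A4 NOR A4) NOR (A3 NOR A3))) NOR (((A4 NOR A4) NOR (A3 NOR A3)) NOR ((A4 NOR A4) NOR (A3 NOR A3)))))) NOR (((A4 NOR A4) NOR (A1 NOR A1)) NOR ((((A4 NOR A3) NOR (A4 NOR A3)) NOR ((A4 NOR A3) NOR (A4 NOR A3))) NOR ((((A4 NOR A4) NOR (A3 NOR A3)) NOR ((A4 NOR A4) NOR (A3 NOR A3))) NOR (((A4 NOR A4) NOR (A3 NOR A3)) NOR ((A4 NOR A4) NOR (A3 NOR A3)))))))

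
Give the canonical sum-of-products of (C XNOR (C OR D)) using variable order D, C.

Σm(0, 1, 3) = (NOT D AND NOT C) OR (NOT D AND C) OR (D AND C)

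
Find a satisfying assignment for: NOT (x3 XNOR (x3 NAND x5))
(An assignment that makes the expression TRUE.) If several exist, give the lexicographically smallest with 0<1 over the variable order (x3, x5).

x3=0, x5=0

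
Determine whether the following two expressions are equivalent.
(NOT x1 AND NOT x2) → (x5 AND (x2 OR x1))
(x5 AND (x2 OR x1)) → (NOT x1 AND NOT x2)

No, Converse is not equivalent to original (counterexample: x1=0, x2=0, x5=0)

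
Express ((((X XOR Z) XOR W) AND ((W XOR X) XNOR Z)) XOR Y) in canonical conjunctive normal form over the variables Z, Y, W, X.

(Z OR Y OR W OR X) AND (Z OR Y OR W OR NOT X) AND (Z OR Y OR NOT W OR X) AND (Z OR Y OR NOT W OR NOT X) AND (NOT Z OR Y OR W OR X) AND (NOT Z OR Y OR W OR NOT X) AND (NOT Z OR Y OR NOT W OR X) AND (NOT Z OR Y OR NOT W OR NOT X)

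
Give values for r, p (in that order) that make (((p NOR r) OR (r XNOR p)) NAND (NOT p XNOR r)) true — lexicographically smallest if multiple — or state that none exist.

r=0, p=0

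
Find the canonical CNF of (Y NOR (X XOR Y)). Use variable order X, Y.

(X OR NOT Y) AND (NOT X OR Y) AND (NOT X OR NOT Y)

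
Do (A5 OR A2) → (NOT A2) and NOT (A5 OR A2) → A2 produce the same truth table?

No, Inverse is not equivalent to original (counterexample: A2=0, A5=0)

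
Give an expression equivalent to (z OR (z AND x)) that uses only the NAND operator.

((z NAND z) NAND (((z NAND x) NAND (z NAND x)) NAND ((z NAND x) NAND (z NAND x))))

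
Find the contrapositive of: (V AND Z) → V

Contrapositive: NOT V → NOT (V AND Z)
Note: A statement and its contrapositive are logically equivalent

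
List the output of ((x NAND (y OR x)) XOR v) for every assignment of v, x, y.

v | x | y | Output
------------------
0 | 0 | 0 | 1
0 | 0 | 1 | 1
0 | 1 | 0 | 0
0 | 1 | 1 | 0
1 | 0 | 0 | 0
1 | 0 | 1 | 0
1 | 1 | 0 | 1
1 | 1 | 1 | 1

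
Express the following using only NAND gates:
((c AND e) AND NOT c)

((((c NAND e) NAND (c NAND e)) NAND (c NAND c)) NAND (((c NAND e) NAND (c NAND e)) NAND (c NAND c)))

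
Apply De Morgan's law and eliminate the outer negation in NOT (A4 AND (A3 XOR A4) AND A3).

NOT A4 OR NOT (A3 XOR A4) OR NOT A3
De Morgan's: NOT(AND of terms) = OR of negations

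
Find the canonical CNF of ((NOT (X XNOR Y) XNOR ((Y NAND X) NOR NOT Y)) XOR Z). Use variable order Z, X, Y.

(Z OR X OR NOT Y) AND (Z OR NOT X OR Y) AND (Z OR NOT X OR NOT Y) AND (NOT Z OR X OR Y)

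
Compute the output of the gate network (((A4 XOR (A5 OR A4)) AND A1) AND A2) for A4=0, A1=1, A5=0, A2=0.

Substituting: (((0 XOR (0 OR 0)) AND 1) AND 0)
= 0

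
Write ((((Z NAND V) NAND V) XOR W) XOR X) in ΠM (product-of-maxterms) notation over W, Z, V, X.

ΠM(1, 2, 5, 7, 8, 11, 12, 14) = (W OR Z OR V OR NOT X) AND (W OR Z OR NOT V OR X) AND (W OR NOT Z OR V OR NOT X) AND (W OR NOT Z OR NOT V OR NOT X) AND (NOT W OR Z OR V OR X) AND (NOT W OR Z OR NOT V OR NOT X) AND (NOT W OR NOT Z OR V OR X) AND (NOT W OR NOT Z OR NOT V OR X)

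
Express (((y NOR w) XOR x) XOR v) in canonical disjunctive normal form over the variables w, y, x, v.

(NOT w AND NOT y AND NOT x AND NOT v) OR (NOT w AND NOT y AND x AND v) OR (NOT w AND y AND NOT x AND v) OR (NOT w AND y AND x AND NOT v) OR (w AND NOT y AND NOT x AND v) OR (w AND NOT y AND x AND NOT v) OR (w AND y AND NOT x AND v) OR (w AND y AND x AND NOT v)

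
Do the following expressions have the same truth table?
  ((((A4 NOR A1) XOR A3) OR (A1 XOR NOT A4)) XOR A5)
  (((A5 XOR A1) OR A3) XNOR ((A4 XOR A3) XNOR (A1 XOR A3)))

No. Counterexample: with A1=0, A3=0, A4=0, A5=0, Expression 1 = 1 but Expression 2 = 0.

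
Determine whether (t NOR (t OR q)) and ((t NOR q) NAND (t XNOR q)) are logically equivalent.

No. Counterexample: with t=0, q=0, Expression 1 = 1 but Expression 2 = 0.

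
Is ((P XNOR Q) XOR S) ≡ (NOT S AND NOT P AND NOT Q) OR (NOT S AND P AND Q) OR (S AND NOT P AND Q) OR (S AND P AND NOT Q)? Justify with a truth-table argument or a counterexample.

Yes, they are equivalent — the two output columns agree on all 8 assignments:
S | P | Q | Expression 1 | Expression 2
---------------------------------------
0 | 0 | 0 | 1 | 1
0 | 0 | 1 | 0 | 0
0 | 1 | 0 | 0 | 0
0 | 1 | 1 | 1 | 1
1 | 0 | 0 | 0 | 0
1 | 0 | 1 | 1 | 1
1 | 1 | 0 | 1 | 1
1 | 1 | 1 | 0 | 0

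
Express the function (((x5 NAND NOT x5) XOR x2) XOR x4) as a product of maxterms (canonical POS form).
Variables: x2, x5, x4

ΠM(1, 3, 4, 6) = (x2 OR x5 OR NOT x4) AND (x2 OR NOT x5 OR NOT x4) AND (NOT x2 OR x5 OR x4) AND (NOT x2 OR NOT x5 OR x4)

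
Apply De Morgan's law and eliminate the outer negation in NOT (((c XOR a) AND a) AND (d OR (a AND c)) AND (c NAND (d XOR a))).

NOT ((c XOR a) AND a) OR NOT (d OR (a AND c)) OR NOT (c NAND (d XOR a))
De Morgan's: NOT(AND of terms) = OR of negations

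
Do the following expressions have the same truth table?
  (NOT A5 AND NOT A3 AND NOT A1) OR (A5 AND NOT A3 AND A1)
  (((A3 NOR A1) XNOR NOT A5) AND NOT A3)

Yes, they are equivalent — the two output columns agree on all 8 assignments:
A5 | A3 | A1 | Expression 1 | Expression 2
------------------------------------------
0 | 0 | 0 | 1 | 1
0 | 0 | 1 | 0 | 0
0 | 1 | 0 | 0 | 0
0 | 1 | 1 | 0 | 0
1 | 0 | 0 | 0 | 0
1 | 0 | 1 | 1 | 1
1 | 1 | 0 | 0 | 0
1 | 1 | 1 | 0 | 0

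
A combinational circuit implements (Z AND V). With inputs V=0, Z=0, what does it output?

Substituting: (0 AND 0)
= 0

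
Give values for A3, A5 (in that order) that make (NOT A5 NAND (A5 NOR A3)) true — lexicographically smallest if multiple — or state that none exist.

A3=0, A5=1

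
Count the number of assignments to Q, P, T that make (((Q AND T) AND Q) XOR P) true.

Satisfying assignments: (0,1,0), (0,1,1), (1,0,1), (1,1,0)
Count: 4 out of 8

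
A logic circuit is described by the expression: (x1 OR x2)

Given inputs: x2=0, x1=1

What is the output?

Substituting: (1 OR 0)
= 1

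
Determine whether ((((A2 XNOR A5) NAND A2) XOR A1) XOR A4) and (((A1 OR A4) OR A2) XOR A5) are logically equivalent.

No. Counterexample: with A2=0, A5=0, A1=0, A4=0, Expression 1 = 1 but Expression 2 = 0.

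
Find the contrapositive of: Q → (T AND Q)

Contrapositive: NOT (T AND Q) → NOT Q
Note: A statement and its contrapositive are logically equivalent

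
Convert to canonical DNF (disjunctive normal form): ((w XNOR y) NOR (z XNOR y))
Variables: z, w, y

(NOT z AND NOT w AND y) OR (z AND w AND NOT y)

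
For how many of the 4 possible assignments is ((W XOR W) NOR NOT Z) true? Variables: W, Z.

Satisfying assignments: (0,1), (1,1)
Count: 2 out of 4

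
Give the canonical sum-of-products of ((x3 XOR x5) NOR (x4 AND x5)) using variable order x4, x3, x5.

Σm(0, 3, 4) = (NOT x4 AND NOT x3 AND NOT x5) OR (NOT x4 AND x3 AND x5) OR (x4 AND NOT x3 AND NOT x5)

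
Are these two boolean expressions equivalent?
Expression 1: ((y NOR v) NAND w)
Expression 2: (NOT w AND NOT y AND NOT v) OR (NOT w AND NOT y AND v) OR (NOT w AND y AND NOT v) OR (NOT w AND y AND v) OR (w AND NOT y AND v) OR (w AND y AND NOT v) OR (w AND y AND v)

Yes, they are equivalent — the two output columns agree on all 8 assignments:
w | y | v | Expression 1 | Expression 2
---------------------------------------
0 | 0 | 0 | 1 | 1
0 | 0 | 1 | 1 | 1
0 | 1 | 0 | 1 | 1
0 | 1 | 1 | 1 | 1
1 | 0 | 0 | 0 | 0
1 | 0 | 1 | 1 | 1
1 | 1 | 0 | 1 | 1
1 | 1 | 1 | 1 | 1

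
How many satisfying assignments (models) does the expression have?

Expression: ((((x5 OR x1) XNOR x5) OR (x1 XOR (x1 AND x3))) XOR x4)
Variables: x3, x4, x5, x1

Satisfying assignments: (0,0,0,0), (0,0,0,1), (0,0,1,0), (0,0,1,1), (1,0,0,0), (1,0,1,0), (1,0,1,1), (1,1,0,1)
Count: 8 out of 16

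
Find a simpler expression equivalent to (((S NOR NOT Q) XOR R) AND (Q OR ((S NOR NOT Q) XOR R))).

By absorption (E AND (E OR v) = E):
= ((S NOR NOT Q) XOR R)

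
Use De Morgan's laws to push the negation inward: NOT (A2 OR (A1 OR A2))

NOT A2 AND NOT (A1 OR A2)
De Morgan's: NOT(OR of terms) = AND of negations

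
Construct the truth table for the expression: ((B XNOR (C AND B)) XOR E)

E | C | B | Output
------------------
0 | 0 | 0 | 1
0 | 0 | 1 | 0
0 | 1 | 0 | 1
0 | 1 | 1 | 1
1 | 0 | 0 | 0
1 | 0 | 1 | 1
1 | 1 | 0 | 0
1 | 1 | 1 | 0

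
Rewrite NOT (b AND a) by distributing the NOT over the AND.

NOT b OR NOT a
De Morgan's: NOT(AND of terms) = OR of negations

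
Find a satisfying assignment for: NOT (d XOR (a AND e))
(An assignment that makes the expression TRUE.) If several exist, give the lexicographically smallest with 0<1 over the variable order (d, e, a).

d=0, e=0, a=0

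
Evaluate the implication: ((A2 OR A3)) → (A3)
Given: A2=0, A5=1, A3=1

Antecedent ((A2 OR A3)) = 1; consequent (A3) = 1.
1 → 1 = 1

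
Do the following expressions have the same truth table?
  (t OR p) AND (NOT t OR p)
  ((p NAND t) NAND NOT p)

Yes, they are equivalent — the two output columns agree on all 4 assignments:
t | p | Expression 1 | Expression 2
-----------------------------------
0 | 0 | 0 | 0
0 | 1 | 1 | 1
1 | 0 | 0 | 0
1 | 1 | 1 | 1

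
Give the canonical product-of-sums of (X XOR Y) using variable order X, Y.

ΠM(0, 3) = (X OR Y) AND (NOT X OR NOT Y)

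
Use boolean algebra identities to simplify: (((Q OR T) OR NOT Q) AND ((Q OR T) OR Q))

By distribution ((E OR v) AND (E OR NOT v) = E):
= (Q OR T)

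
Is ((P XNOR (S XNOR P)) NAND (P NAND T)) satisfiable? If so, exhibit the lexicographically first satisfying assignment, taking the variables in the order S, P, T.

S=0, P=0, T=0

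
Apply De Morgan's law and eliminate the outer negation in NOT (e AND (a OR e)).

NOT e OR NOT (a OR e)
De Morgan's: NOT(AND of terms) = OR of negations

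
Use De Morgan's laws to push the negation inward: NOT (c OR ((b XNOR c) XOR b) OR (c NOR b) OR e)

NOT c AND NOT ((b XNOR c) XOR b) AND NOT (c NOR b) AND NOT e
De Morgan's: NOT(OR of terms) = AND of negations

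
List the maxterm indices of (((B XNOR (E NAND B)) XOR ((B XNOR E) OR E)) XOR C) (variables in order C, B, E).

ΠM(4, 5, 6, 7) = (NOT C OR B OR E) AND (NOT C OR B OR NOT E) AND (NOT C OR NOT B OR E) AND (NOT C OR NOT B OR NOT E)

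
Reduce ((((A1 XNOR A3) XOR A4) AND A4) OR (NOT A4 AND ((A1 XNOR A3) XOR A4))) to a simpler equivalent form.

By distribution ((E AND v) OR (E AND NOT v) = E):
= ((A1 XNOR A3) XOR A4)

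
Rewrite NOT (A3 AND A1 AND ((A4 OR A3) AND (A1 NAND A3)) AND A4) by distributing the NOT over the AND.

NOT A3 OR NOT A1 OR NOT ((A4 OR A3) AND (A1 NAND A3)) OR NOT A4
De Morgan's: NOT(AND of terms) = OR of negations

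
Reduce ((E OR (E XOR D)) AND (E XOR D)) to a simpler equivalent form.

By absorption (E AND (E OR v) = E):
= (E XOR D)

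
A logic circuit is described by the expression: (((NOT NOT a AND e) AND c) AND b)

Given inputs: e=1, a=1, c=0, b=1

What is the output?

Substituting: (((NOT NOT 1 AND 1) AND 0) AND 1)
= 0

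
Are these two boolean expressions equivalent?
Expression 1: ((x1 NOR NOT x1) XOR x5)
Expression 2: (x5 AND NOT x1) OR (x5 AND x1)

Yes, they are equivalent — the two output columns agree on all 4 assignments:
x5 | x1 | Expression 1 | Expression 2
-------------------------------------
0 | 0 | 0 | 0
0 | 1 | 0 | 0
1 | 0 | 1 | 1
1 | 1 | 1 | 1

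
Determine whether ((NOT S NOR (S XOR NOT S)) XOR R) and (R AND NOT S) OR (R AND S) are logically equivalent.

Yes, they are equivalent — the two output columns agree on all 4 assignments:
R | S | Expression 1 | Expression 2
-----------------------------------
0 | 0 | 0 | 0
0 | 1 | 0 | 0
1 | 0 | 1 | 1
1 | 1 | 1 | 1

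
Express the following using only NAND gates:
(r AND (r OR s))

((r NAND ((r NAND r) NAND (s NAND s))) NAND (r NAND ((r NAND r) NAND (s NAND s))))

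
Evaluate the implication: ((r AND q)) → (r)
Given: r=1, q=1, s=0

Antecedent ((r AND q)) = 1; consequent (r) = 1.
1 → 1 = 1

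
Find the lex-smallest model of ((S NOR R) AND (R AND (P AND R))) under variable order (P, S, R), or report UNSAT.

UNSATISFIABLE - no assignment makes this expression true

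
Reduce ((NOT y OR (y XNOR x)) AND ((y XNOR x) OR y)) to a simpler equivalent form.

By distribution ((E OR v) AND (E OR NOT v) = E):
= (y XNOR x)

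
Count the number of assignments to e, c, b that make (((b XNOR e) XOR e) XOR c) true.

Satisfying assignments: (0,0,0), (0,1,1), (1,0,0), (1,1,1)
Count: 4 out of 8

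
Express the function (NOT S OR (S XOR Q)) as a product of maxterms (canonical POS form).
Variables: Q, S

ΠM(3) = (NOT Q OR NOT S)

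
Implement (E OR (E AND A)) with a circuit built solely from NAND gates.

((E NAND E) NAND (((E NAND A) NAND (E NAND A)) NAND ((E NAND A) NAND (E NAND A))))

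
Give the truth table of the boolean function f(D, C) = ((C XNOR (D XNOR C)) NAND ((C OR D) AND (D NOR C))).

D | C | Output
--------------
0 | 0 | 1
0 | 1 | 1
1 | 0 | 1
1 | 1 | 1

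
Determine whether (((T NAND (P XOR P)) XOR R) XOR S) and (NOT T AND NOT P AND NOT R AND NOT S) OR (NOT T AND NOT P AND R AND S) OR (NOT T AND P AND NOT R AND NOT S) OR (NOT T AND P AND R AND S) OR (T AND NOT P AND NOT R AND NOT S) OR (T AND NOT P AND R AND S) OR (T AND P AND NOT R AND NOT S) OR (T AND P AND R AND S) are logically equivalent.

Yes, they are equivalent — the two output columns agree on all 16 assignments:
T | P | R | S | Expression 1 | Expression 2
-------------------------------------------
0 | 0 | 0 | 0 | 1 | 1
0 | 0 | 0 | 1 | 0 | 0
0 | 0 | 1 | 0 | 0 | 0
0 | 0 | 1 | 1 | 1 | 1
0 | 1 | 0 | 0 | 1 | 1
0 | 1 | 0 | 1 | 0 | 0
0 | 1 | 1 | 0 | 0 | 0
0 | 1 | 1 | 1 | 1 | 1
1 | 0 | 0 | 0 | 1 | 1
1 | 0 | 0 | 1 | 0 | 0
1 | 0 | 1 | 0 | 0 | 0
1 | 0 | 1 | 1 | 1 | 1
1 | 1 | 0 | 0 | 1 | 1
1 | 1 | 0 | 1 | 0 | 0
1 | 1 | 1 | 0 | 0 | 0
1 | 1 | 1 | 1 | 1 | 1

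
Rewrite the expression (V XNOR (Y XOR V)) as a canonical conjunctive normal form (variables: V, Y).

(V OR NOT Y) AND (NOT V OR NOT Y)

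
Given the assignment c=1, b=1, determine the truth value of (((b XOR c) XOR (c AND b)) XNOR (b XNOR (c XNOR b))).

Substituting: (((1 XOR 1) XOR (1 AND 1)) XNOR (1 XNOR (1 XNOR 1)))
= 1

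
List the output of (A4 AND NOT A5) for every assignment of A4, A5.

A4 | A5 | Output
----------------
0 | 0 | 0
0 | 1 | 0
1 | 0 | 1
1 | 1 | 0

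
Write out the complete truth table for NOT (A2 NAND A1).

A1 | A2 | Output
----------------
0 | 0 | 0
0 | 1 | 0
1 | 0 | 0
1 | 1 | 1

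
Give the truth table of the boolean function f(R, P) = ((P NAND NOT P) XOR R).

R | P | Output
--------------
0 | 0 | 1
0 | 1 | 1
1 | 0 | 0
1 | 1 | 0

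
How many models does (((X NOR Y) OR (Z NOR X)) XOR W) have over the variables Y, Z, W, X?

Satisfying assignments: (0,0,0,0), (0,0,1,1), (0,1,0,0), (0,1,1,1), (1,0,0,0), (1,0,1,1), (1,1,1,0), (1,1,1,1)
Count: 8 out of 16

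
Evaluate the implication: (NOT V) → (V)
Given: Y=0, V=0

Antecedent (NOT V) = 1; consequent (V) = 0.
1 → 0 = 0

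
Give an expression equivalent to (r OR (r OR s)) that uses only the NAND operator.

((r NAND r) NAND (((r NAND r) NAND (s NAND s)) NAND ((r NAND r) NAND (s NAND s))))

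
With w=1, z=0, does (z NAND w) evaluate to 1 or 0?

Substituting: (0 NAND 1)
= 1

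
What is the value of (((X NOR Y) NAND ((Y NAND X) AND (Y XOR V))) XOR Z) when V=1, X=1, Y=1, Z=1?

Substituting: (((1 NOR 1) NAND ((1 NAND 1) AND (1 XOR 1))) XOR 1)
= 0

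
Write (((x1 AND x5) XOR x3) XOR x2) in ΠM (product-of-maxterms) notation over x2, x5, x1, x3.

ΠM(0, 2, 4, 7, 9, 11, 13, 14) = (x2 OR x5 OR x1 OR x3) AND (x2 OR x5 OR NOT x1 OR x3) AND (x2 OR NOT x5 OR x1 OR x3) AND (x2 OR NOT x5 OR NOT x1 OR NOT x3) AND (NOT x2 OR x5 OR x1 OR NOT x3) AND (NOT x2 OR x5 OR NOT x1 OR NOT x3) AND (NOT x2 OR NOT x5 OR x1 OR NOT x3) AND (NOT x2 OR NOT x5 OR NOT x1 OR x3)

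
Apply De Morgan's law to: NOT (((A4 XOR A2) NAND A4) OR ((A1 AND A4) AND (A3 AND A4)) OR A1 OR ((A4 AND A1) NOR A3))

NOT ((A4 XOR A2) NAND A4) AND NOT ((A1 AND A4) AND (A3 AND A4)) AND NOT A1 AND NOT ((A4 AND A1) NOR A3)
De Morgan's: NOT(OR of terms) = AND of negations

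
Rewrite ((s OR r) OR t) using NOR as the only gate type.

((((s NOR r) NOR (s NOR r)) NOR t) NOR (((s NOR r) NOR (s NOR r)) NOR t))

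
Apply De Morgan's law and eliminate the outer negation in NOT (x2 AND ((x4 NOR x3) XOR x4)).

NOT x2 OR NOT ((x4 NOR x3) XOR x4)
De Morgan's: NOT(AND of terms) = OR of negations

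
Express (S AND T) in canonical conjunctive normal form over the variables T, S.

(T OR S) AND (T OR NOT S) AND (NOT T OR S)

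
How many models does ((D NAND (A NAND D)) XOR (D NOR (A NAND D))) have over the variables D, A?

Satisfying assignments: (0,0), (0,1), (1,1)
Count: 3 out of 4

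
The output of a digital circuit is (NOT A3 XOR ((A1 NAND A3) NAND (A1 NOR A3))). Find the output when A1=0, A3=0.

Substituting: (NOT 0 XOR ((0 NAND 0) NAND (0 NOR 0)))
= 1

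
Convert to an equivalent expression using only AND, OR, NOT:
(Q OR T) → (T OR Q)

NOT (Q OR T) OR (T OR Q)
(Implication elimination: A → B = NOT A OR B)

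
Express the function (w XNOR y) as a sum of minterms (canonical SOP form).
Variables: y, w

Σm(0, 3) = (NOT y AND NOT w) OR (y AND w)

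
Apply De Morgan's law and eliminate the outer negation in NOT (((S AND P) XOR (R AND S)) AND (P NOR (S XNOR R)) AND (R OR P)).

NOT ((S AND P) XOR (R AND S)) OR NOT (P NOR (S XNOR R)) OR NOT (R OR P)
De Morgan's: NOT(AND of terms) = OR of negations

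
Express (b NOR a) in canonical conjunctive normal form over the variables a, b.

(a OR NOT b) AND (NOT a OR b) AND (NOT a OR NOT b)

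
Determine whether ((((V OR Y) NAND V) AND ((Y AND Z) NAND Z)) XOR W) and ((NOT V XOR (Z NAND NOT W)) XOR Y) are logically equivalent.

No. Counterexample: with V=0, Y=0, Z=0, W=0, Expression 1 = 1 but Expression 2 = 0.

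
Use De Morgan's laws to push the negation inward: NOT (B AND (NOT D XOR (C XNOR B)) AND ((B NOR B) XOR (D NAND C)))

NOT B OR NOT (NOT D XOR (C XNOR B)) OR NOT ((B NOR B) XOR (D NAND C))
De Morgan's: NOT(AND of terms) = OR of negations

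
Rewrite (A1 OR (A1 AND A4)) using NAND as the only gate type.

((A1 NAND A1) NAND (((A1 NAND A4) NAND (A1 NAND A4)) NAND ((A1 NAND A4) NAND (A1 NAND A4))))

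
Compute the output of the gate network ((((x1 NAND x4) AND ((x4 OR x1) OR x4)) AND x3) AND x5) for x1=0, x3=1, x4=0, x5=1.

Substituting: ((((0 NAND 0) AND ((0 OR 0) OR 0)) AND 1) AND 1)
= 0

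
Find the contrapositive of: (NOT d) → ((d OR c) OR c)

Contrapositive: NOT ((d OR c) OR c) → d
Note: A statement and its contrapositive are logically equivalent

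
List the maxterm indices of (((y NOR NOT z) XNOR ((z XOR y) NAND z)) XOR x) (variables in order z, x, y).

ΠM(0, 1, 4, 5) = (z OR x OR y) AND (z OR x OR NOT y) AND (NOT z OR x OR y) AND (NOT z OR x OR NOT y)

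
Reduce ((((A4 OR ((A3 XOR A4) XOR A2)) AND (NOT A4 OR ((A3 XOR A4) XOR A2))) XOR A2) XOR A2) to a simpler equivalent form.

By XOR self-cancellation ((E XOR v) XOR v = E) then distribution ((E OR v) AND (E OR NOT v) = E):
= ((A3 XOR A4) XOR A2)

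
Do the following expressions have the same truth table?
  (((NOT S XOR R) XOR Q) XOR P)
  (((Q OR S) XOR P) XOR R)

No. Counterexample: with R=0, Q=0, S=0, P=0, Expression 1 = 1 but Expression 2 = 0.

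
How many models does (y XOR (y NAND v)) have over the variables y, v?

Satisfying assignments: (0,0), (0,1), (1,1)
Count: 3 out of 4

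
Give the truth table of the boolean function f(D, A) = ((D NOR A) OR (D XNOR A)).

D | A | Output
--------------
0 | 0 | 1
0 | 1 | 0
1 | 0 | 0
1 | 1 | 1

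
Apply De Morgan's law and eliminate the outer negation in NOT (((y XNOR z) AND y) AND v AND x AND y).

NOT ((y XNOR z) AND y) OR NOT v OR NOT x OR NOT y
De Morgan's: NOT(AND of terms) = OR of negations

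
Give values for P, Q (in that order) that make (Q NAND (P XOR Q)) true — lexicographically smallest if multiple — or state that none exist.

P=0, Q=0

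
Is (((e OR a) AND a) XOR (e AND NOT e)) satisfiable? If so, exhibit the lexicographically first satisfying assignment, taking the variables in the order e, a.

e=0, a=1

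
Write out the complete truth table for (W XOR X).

X | W | Output
--------------
0 | 0 | 0
0 | 1 | 1
1 | 0 | 1
1 | 1 | 0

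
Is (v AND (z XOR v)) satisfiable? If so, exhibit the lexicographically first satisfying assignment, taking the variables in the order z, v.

z=0, v=1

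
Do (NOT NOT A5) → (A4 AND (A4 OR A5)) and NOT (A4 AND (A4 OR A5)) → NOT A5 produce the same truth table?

Yes, Contrapositive is always equivalent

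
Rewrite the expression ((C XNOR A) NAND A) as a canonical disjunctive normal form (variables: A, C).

(NOT A AND NOT C) OR (NOT A AND C) OR (A AND NOT C)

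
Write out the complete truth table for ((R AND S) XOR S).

R | S | Output
--------------
0 | 0 | 0
0 | 1 | 1
1 | 0 | 0
1 | 1 | 0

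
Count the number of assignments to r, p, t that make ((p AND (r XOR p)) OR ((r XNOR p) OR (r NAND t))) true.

Satisfying assignments: (0,0,0), (0,0,1), (0,1,0), (0,1,1), (1,0,0), (1,1,0), (1,1,1)
Count: 7 out of 8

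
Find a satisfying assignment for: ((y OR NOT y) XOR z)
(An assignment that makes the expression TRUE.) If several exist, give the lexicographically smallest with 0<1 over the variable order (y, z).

y=0, z=0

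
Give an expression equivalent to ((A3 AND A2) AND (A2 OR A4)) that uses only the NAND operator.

((((A3 NAND A2) NAND (A3 NAND A2)) NAND ((A2 NAND A2) NAND (A4 NAND A4))) NAND (((A3 NAND A2) NAND (A3 NAND A2)) NAND ((A2 NAND A2) NAND (A4 NAND A4))))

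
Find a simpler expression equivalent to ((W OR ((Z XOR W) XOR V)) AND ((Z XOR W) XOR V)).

By absorption (E AND (E OR v) = E):
= ((Z XOR W) XOR V)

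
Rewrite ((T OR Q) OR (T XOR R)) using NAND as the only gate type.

((((T NAND T) NAND (Q NAND Q)) NAND ((T NAND T) NAND (Q NAND Q))) NAND (((T NAND (T NAND R)) NAND (R NAND (T NAND R))) NAND ((T NAND (T NAND R)) NAND (R NAND (T NAND R)))))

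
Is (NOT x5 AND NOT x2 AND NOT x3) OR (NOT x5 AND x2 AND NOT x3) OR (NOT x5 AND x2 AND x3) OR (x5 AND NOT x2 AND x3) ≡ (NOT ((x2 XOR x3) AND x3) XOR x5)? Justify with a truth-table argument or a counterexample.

Yes, they are equivalent — the two output columns agree on all 8 assignments:
x5 | x2 | x3 | Expression 1 | Expression 2
------------------------------------------
0 | 0 | 0 | 1 | 1
0 | 0 | 1 | 0 | 0
0 | 1 | 0 | 1 | 1
0 | 1 | 1 | 1 | 1
1 | 0 | 0 | 0 | 0
1 | 0 | 1 | 1 | 1
1 | 1 | 0 | 0 | 0
1 | 1 | 1 | 0 | 0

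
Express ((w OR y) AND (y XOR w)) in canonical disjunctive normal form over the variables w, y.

(NOT w AND y) OR (w AND NOT y)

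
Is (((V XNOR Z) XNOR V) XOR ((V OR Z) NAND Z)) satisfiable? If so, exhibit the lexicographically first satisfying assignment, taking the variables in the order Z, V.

Z=0, V=0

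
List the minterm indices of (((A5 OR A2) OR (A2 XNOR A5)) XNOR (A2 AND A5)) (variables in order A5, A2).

Σm(3) = (A5 AND A2)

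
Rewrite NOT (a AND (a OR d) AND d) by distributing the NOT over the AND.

NOT a OR NOT (a OR d) OR NOT d
De Morgan's: NOT(AND of terms) = OR of negations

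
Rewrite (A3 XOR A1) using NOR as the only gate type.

((((A3 NOR A1) NOR (A3 NOR A1)) NOR ((A3 NOR A1) NOR (A3 NOR A1))) NOR ((((A3 NOR A3) NOR (A1 NOR A1)) NOR ((A3 NOR A3) NOR (A1 NOR A1))) NOR (((A3 NOR A3) NOR (A1 NOR A1)) NOR ((A3 NOR A3) NOR (A1 NOR A1)))))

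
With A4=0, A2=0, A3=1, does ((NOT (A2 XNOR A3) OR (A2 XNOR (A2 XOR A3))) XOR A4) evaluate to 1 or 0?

Substituting: ((NOT (0 XNOR 1) OR (0 XNOR (0 XOR 1))) XOR 0)
= 1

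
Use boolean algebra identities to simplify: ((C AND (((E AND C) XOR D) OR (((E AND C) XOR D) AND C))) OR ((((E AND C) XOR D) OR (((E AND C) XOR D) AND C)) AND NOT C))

By distribution ((E AND v) OR (E AND NOT v) = E) then absorption (E OR (E AND v) = E):
= ((E AND C) XOR D)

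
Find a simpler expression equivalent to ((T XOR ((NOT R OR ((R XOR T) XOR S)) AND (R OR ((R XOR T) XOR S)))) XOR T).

By XOR self-cancellation ((E XOR v) XOR v = E) then distribution ((E OR v) AND (E OR NOT v) = E):
= ((R XOR T) XOR S)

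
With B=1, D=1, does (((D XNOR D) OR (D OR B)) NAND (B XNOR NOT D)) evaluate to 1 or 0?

Substituting: (((1 XNOR 1) OR (1 OR 1)) NAND (1 XNOR NOT 1))
= 1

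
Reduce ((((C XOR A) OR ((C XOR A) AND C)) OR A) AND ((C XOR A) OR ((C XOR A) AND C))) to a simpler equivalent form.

By absorption (E AND (E OR v) = E) then absorption (E OR (E AND v) = E):
= (C XOR A)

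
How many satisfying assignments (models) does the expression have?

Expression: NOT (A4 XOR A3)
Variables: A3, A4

Satisfying assignments: (0,0), (1,1)
Count: 2 out of 4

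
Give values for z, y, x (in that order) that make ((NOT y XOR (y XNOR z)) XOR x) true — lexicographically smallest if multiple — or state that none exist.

z=0, y=0, x=1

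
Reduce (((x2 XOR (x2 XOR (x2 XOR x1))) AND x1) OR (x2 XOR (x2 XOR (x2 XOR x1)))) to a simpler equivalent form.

By absorption (E OR (E AND v) = E) then XOR self-cancellation ((E XOR v) XOR v = E):
= (x2 XOR x1)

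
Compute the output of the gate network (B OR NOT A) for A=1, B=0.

Substituting: (0 OR NOT 1)
= 0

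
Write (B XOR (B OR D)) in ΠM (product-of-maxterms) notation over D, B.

ΠM(0, 1, 3) = (D OR B) AND (D OR NOT B) AND (NOT D OR NOT B)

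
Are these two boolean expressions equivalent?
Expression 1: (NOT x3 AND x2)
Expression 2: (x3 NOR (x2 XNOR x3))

Yes, they are equivalent — the two output columns agree on all 4 assignments:
x3 | x2 | Expression 1 | Expression 2
-------------------------------------
0 | 0 | 0 | 0
0 | 1 | 1 | 1
1 | 0 | 0 | 0
1 | 1 | 0 | 0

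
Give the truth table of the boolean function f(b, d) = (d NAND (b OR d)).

b | d | Output
--------------
0 | 0 | 1
0 | 1 | 0
1 | 0 | 1
1 | 1 | 0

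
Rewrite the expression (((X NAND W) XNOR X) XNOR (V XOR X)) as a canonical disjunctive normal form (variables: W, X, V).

(NOT W AND NOT X AND NOT V) OR (NOT W AND X AND NOT V) OR (W AND NOT X AND NOT V) OR (W AND X AND V)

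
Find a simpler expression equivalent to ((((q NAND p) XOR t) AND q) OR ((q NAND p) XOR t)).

By absorption (E OR (E AND v) = E):
= ((q NAND p) XOR t)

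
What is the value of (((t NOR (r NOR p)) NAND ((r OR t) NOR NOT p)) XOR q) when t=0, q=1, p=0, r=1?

Substituting: (((0 NOR (1 NOR 0)) NAND ((1 OR 0) NOR NOT 0)) XOR 1)
= 0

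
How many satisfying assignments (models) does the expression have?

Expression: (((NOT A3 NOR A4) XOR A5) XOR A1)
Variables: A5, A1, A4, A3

Satisfying assignments: (0,0,0,1), (0,1,0,0), (0,1,1,0), (0,1,1,1), (1,0,0,0), (1,0,1,0), (1,0,1,1), (1,1,0,1)
Count: 8 out of 16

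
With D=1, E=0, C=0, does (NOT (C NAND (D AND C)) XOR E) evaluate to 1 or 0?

Substituting: (NOT (0 NAND (1 AND 0)) XOR 0)
= 0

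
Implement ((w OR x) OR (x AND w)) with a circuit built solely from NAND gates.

((((w NAND w) NAND (x NAND x)) NAND ((w NAND w) NAND (x NAND x))) NAND (((x NAND w) NAND (x NAND w)) NAND ((x NAND w) NAND (x NAND w))))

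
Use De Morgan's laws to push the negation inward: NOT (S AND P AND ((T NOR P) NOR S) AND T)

NOT S OR NOT P OR NOT ((T NOR P) NOR S) OR NOT T
De Morgan's: NOT(AND of terms) = OR of negations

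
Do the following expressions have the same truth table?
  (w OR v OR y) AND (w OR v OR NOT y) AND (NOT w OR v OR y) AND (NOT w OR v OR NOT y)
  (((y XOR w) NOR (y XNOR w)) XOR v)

Yes, they are equivalent — the two output columns agree on all 8 assignments:
w | v | y | Expression 1 | Expression 2
---------------------------------------
0 | 0 | 0 | 0 | 0
0 | 0 | 1 | 0 | 0
0 | 1 | 0 | 1 | 1
0 | 1 | 1 | 1 | 1
1 | 0 | 0 | 0 | 0
1 | 0 | 1 | 0 | 0
1 | 1 | 0 | 1 | 1
1 | 1 | 1 | 1 | 1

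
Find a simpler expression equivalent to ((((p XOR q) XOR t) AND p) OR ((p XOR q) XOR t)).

By absorption (E OR (E AND v) = E):
= ((p XOR q) XOR t)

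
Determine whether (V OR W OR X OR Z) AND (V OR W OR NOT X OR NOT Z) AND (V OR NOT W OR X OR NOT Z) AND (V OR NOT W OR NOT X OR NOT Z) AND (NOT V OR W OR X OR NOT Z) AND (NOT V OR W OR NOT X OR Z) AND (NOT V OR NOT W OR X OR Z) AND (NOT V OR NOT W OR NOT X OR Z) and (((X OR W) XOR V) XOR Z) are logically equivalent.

Yes, they are equivalent — the two output columns agree on all 16 assignments:
V | W | X | Z | Expression 1 | Expression 2
-------------------------------------------
0 | 0 | 0 | 0 | 0 | 0
0 | 0 | 0 | 1 | 1 | 1
0 | 0 | 1 | 0 | 1 | 1
0 | 0 | 1 | 1 | 0 | 0
0 | 1 | 0 | 0 | 1 | 1
0 | 1 | 0 | 1 | 0 | 0
0 | 1 | 1 | 0 | 1 | 1
0 | 1 | 1 | 1 | 0 | 0
1 | 0 | 0 | 0 | 1 | 1
1 | 0 | 0 | 1 | 0 | 0
1 | 0 | 1 | 0 | 0 | 0
1 | 0 | 1 | 1 | 1 | 1
1 | 1 | 0 | 0 | 0 | 0
1 | 1 | 0 | 1 | 1 | 1
1 | 1 | 1 | 0 | 0 | 0
1 | 1 | 1 | 1 | 1 | 1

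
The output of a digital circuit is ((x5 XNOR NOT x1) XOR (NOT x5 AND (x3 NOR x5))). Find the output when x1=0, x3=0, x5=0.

Substituting: ((0 XNOR NOT 0) XOR (NOT 0 AND (0 NOR 0)))
= 1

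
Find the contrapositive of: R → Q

Contrapositive: NOT Q → NOT R
Note: A statement and its contrapositive are logically equivalent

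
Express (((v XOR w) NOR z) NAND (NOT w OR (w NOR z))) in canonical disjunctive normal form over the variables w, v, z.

(NOT w AND NOT v AND z) OR (NOT w AND v AND NOT z) OR (NOT w AND v AND z) OR (w AND NOT v AND NOT z) OR (w AND NOT v AND z) OR (w AND v AND NOT z) OR (w AND v AND z)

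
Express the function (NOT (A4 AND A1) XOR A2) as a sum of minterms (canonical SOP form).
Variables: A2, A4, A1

Σm(0, 1, 2, 7) = (NOT A2 AND NOT A4 AND NOT A1) OR (NOT A2 AND NOT A4 AND A1) OR (NOT A2 AND A4 AND NOT A1) OR (A2 AND A4 AND A1)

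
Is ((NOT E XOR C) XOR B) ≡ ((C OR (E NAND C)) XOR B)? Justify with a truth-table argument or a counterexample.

No. Counterexample: with C=0, B=0, E=1, Expression 1 = 0 but Expression 2 = 1.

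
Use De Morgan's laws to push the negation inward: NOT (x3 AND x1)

NOT x3 OR NOT x1
De Morgan's: NOT(AND of terms) = OR of negations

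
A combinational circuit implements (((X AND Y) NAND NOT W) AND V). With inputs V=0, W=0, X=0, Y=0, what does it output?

Substituting: (((0 AND 0) NAND NOT 0) AND 0)
= 0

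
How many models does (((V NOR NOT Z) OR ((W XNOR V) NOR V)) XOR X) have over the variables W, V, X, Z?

Satisfying assignments: (0,0,0,1), (0,0,1,0), (0,1,1,0), (0,1,1,1), (1,0,0,0), (1,0,0,1), (1,1,1,0), (1,1,1,1)
Count: 8 out of 16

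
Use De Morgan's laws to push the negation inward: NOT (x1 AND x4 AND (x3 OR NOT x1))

NOT x1 OR NOT x4 OR NOT (x3 OR NOT x1)
De Morgan's: NOT(AND of terms) = OR of negations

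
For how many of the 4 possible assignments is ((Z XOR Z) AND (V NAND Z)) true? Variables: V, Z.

No assignment satisfies the expression.
Count: 0 out of 4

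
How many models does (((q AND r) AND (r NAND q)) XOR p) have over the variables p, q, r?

Satisfying assignments: (1,0,0), (1,0,1), (1,1,0), (1,1,1)
Count: 4 out of 8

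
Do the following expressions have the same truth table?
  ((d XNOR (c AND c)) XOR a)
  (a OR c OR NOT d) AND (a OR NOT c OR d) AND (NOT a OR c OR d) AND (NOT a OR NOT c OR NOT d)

Yes, they are equivalent — the two output columns agree on all 8 assignments:
a | c | d | Expression 1 | Expression 2
---------------------------------------
0 | 0 | 0 | 1 | 1
0 | 0 | 1 | 0 | 0
0 | 1 | 0 | 0 | 0
0 | 1 | 1 | 1 | 1
1 | 0 | 0 | 0 | 0
1 | 0 | 1 | 1 | 1
1 | 1 | 0 | 1 | 1
1 | 1 | 1 | 0 | 0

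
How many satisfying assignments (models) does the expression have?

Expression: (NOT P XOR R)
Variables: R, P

Satisfying assignments: (0,0), (1,1)
Count: 2 out of 4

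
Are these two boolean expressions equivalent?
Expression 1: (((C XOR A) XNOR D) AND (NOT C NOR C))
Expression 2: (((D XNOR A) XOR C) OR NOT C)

No. Counterexample: with C=0, A=0, D=0, Expression 1 = 0 but Expression 2 = 1.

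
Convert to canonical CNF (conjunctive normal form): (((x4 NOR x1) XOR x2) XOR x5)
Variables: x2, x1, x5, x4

(x2 OR x1 OR x5 OR NOT x4) AND (x2 OR x1 OR NOT x5 OR x4) AND (x2 OR NOT x1 OR x5 OR x4) AND (x2 OR NOT x1 OR x5 OR NOT x4) AND (NOT x2 OR x1 OR x5 OR x4) AND (NOT x2 OR x1 OR NOT x5 OR NOT x4) AND (NOT x2 OR NOT x1 OR NOT x5 OR x4) AND (NOT x2 OR NOT x1 OR NOT x5 OR NOT x4)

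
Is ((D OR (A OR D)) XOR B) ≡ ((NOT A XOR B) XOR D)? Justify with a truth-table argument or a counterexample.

No. Counterexample: with B=0, D=0, A=0, Expression 1 = 0 but Expression 2 = 1.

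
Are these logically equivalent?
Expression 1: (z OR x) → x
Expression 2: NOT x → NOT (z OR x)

Yes, Contrapositive is always equivalent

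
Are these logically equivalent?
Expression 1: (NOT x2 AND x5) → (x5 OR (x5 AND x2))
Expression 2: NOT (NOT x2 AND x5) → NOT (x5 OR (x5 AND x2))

No, Inverse is not equivalent to original (counterexample: x5=1, x2=1)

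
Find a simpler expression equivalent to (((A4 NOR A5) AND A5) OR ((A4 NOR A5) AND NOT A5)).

By distribution ((E AND v) OR (E AND NOT v) = E):
= (A4 NOR A5)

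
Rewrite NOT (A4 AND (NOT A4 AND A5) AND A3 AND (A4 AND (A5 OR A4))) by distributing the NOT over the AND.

NOT A4 OR NOT (NOT A4 AND A5) OR NOT A3 OR NOT (A4 AND (A5 OR A4))
De Morgan's: NOT(AND of terms) = OR of negations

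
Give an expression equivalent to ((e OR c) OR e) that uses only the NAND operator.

((((e NAND e) NAND (c NAND c)) NAND ((e NAND e) NAND (c NAND c))) NAND (e NAND e))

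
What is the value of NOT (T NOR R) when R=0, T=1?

Substituting: NOT (1 NOR 0)
= 1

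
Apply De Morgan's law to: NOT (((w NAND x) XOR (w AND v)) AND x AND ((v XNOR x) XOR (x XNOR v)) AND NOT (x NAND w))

NOT ((w NAND x) XOR (w AND v)) OR NOT x OR NOT ((v XNOR x) XOR (x XNOR v)) OR (x NAND w)
De Morgan's: NOT(AND of terms) = OR of negations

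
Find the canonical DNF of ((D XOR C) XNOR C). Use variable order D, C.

(NOT D AND NOT C) OR (NOT D AND C)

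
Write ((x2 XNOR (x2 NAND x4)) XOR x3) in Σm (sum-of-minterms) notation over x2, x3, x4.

Σm(2, 3, 4, 7) = (NOT x2 AND x3 AND NOT x4) OR (NOT x2 AND x3 AND x4) OR (x2 AND NOT x3 AND NOT x4) OR (x2 AND x3 AND x4)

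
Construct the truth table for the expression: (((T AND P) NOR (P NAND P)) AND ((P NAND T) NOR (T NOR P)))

T | P | Output
--------------
0 | 0 | 0
0 | 1 | 0
1 | 0 | 0
1 | 1 | 0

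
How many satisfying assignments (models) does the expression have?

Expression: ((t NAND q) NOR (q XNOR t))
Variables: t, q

No assignment satisfies the expression.
Count: 0 out of 4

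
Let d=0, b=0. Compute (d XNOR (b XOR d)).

Substituting: (0 XNOR (0 XOR 0))
= 1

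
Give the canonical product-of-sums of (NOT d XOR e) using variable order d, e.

ΠM(1, 2) = (d OR NOT e) AND (NOT d OR e)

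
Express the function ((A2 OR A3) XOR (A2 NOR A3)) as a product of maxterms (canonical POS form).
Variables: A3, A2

ΠM() = TRUE (no maxterms)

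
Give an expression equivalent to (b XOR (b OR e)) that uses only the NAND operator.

((b NAND (b NAND ((b NAND b) NAND (e NAND e)))) NAND (((b NAND b) NAND (e NAND e)) NAND (b NAND ((b NAND b) NAND (e NAND e)))))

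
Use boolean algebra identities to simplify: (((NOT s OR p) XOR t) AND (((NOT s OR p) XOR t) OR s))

By absorption (E AND (E OR v) = E):
= ((NOT s OR p) XOR t)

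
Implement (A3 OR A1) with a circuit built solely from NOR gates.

((A3 NOR A1) NOR (A3 NOR A1))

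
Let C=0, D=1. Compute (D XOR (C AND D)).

Substituting: (1 XOR (0 AND 1))
= 1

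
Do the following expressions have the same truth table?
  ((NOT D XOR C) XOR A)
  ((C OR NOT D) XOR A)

No. Counterexample: with C=1, D=0, A=0, Expression 1 = 0 but Expression 2 = 1.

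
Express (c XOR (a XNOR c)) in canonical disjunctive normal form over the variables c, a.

(NOT c AND NOT a) OR (c AND NOT a)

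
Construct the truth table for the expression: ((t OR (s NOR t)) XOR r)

s | r | t | Output
------------------
0 | 0 | 0 | 1
0 | 0 | 1 | 1
0 | 1 | 0 | 0
0 | 1 | 1 | 0
1 | 0 | 0 | 0
1 | 0 | 1 | 1
1 | 1 | 0 | 1
1 | 1 | 1 | 0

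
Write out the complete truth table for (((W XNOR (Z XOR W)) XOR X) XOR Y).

Z | W | X | Y | Output
----------------------
0 | 0 | 0 | 0 | 1
0 | 0 | 0 | 1 | 0
0 | 0 | 1 | 0 | 0
0 | 0 | 1 | 1 | 1
0 | 1 | 0 | 0 | 1
0 | 1 | 0 | 1 | 0
0 | 1 | 1 | 0 | 0
0 | 1 | 1 | 1 | 1
1 | 0 | 0 | 0 | 0
1 | 0 | 0 | 1 | 1
1 | 0 | 1 | 0 | 1
1 | 0 | 1 | 1 | 0
1 | 1 | 0 | 0 | 0
1 | 1 | 0 | 1 | 1
1 | 1 | 1 | 0 | 1
1 | 1 | 1 | 1 | 0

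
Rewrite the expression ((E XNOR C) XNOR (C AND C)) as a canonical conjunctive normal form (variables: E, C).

(E OR C) AND (E OR NOT C)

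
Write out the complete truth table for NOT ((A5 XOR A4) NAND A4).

A5 | A4 | Output
----------------
0 | 0 | 0
0 | 1 | 1
1 | 0 | 0
1 | 1 | 0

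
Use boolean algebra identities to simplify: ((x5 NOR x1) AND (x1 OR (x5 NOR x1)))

By absorption (E AND (E OR v) = E):
= (x5 NOR x1)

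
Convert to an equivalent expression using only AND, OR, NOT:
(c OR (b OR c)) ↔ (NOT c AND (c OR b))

((c OR (b OR c)) AND (NOT c AND (c OR b))) OR (NOT (c OR (b OR c)) AND NOT (NOT c AND (c OR b)))
(Biconditional = both true or both false)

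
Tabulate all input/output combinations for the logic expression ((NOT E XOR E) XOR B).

E | B | Output
--------------
0 | 0 | 1
0 | 1 | 0
1 | 0 | 1
1 | 1 | 0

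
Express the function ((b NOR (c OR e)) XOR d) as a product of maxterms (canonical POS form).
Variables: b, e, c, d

ΠM(1, 2, 4, 6, 8, 10, 12, 14) = (b OR e OR c OR NOT d) AND (b OR e OR NOT c OR d) AND (b OR NOT e OR c OR d) AND (b OR NOT e OR NOT c OR d) AND (NOT b OR e OR c OR d) AND (NOT b OR e OR NOT c OR d) AND (NOT b OR NOT e OR c OR d) AND (NOT b OR NOT e OR NOT c OR d)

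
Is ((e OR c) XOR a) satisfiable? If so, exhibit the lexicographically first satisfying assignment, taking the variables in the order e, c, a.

e=0, c=0, a=1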